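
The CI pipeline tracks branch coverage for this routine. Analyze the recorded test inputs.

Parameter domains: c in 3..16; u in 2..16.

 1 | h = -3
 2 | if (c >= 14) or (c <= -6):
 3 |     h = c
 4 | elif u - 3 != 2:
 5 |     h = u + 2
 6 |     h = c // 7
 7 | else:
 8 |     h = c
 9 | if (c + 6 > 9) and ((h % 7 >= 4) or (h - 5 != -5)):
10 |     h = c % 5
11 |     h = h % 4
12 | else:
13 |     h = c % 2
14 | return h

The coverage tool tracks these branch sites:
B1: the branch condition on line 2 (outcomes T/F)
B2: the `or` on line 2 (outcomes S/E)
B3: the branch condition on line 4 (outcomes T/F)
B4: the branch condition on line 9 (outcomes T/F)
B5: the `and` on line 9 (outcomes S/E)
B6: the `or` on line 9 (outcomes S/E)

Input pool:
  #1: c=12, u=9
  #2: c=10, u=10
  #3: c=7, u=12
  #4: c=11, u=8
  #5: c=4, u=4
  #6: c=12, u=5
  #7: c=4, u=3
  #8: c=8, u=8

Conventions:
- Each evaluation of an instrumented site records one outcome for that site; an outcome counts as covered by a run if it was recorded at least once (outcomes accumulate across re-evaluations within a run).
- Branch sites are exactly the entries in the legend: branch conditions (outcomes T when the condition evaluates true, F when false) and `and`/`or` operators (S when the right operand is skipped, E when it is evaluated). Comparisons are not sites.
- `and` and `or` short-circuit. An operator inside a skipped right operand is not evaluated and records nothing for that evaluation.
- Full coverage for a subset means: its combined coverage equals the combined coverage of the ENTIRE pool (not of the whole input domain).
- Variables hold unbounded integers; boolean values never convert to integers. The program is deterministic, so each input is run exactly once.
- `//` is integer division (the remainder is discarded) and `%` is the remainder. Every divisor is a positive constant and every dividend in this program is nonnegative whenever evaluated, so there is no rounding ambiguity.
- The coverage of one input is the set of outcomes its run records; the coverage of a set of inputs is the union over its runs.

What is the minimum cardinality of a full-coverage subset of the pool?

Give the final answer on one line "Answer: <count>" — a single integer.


#1 (c=12, u=9) -> covered: B1=F, B2=E, B3=T, B4=T, B5=E, B6=E
#2 (c=10, u=10) -> covered: B1=F, B2=E, B3=T, B4=T, B5=E, B6=E
#3 (c=7, u=12) -> covered: B1=F, B2=E, B3=T, B4=T, B5=E, B6=E
#4 (c=11, u=8) -> covered: B1=F, B2=E, B3=T, B4=T, B5=E, B6=E
#5 (c=4, u=4) -> covered: B1=F, B2=E, B3=T, B4=F, B5=E, B6=E
#6 (c=12, u=5) -> covered: B1=F, B2=E, B3=F, B4=T, B5=E, B6=S
#7 (c=4, u=3) -> covered: B1=F, B2=E, B3=T, B4=F, B5=E, B6=E
#8 (c=8, u=8) -> covered: B1=F, B2=E, B3=T, B4=T, B5=E, B6=E
the full pool covers 9 outcomes: B1=F, B2=E, B3=T, B3=F, B4=T, B4=F, B5=E, B6=S, B6=E
checked all size-1 subsets: none covers 9 outcomes (max 6/9)
size 2: inputs {5, 6} cover all 9 outcomes, and no lexicographically smaller subset of this size does
Answer: 2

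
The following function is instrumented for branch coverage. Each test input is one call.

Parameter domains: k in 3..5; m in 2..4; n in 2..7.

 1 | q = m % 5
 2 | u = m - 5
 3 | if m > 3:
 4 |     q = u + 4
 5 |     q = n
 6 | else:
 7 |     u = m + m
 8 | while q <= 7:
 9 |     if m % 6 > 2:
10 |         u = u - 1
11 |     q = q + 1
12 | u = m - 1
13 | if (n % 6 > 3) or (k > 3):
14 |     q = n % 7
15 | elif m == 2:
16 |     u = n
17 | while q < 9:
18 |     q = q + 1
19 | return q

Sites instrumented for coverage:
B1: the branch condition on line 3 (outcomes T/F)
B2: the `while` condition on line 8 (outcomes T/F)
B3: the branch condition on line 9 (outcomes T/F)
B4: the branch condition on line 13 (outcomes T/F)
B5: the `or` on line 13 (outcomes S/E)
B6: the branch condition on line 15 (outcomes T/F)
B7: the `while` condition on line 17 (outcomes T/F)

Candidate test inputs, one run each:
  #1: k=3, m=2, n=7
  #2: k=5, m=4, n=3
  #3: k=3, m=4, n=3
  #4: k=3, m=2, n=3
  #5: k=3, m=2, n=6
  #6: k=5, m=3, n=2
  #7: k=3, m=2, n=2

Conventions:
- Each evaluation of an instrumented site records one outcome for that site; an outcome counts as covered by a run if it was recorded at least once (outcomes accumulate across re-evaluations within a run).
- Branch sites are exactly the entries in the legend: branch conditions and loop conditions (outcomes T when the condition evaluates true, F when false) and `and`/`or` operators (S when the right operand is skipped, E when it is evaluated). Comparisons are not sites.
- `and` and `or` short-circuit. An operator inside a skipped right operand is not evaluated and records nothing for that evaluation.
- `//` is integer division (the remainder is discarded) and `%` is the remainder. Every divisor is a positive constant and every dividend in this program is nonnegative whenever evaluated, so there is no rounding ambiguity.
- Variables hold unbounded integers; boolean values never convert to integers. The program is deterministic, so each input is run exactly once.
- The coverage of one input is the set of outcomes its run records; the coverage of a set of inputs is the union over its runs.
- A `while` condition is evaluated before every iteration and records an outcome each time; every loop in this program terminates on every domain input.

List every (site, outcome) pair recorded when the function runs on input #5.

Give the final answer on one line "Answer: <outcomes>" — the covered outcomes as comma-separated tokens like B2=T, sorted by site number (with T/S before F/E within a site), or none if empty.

Simulating input #5 (k=3, m=2, n=6) step by step:
  B1->F, B2->T, B3->F, B2->T, B3->F, B2->T, B3->F, B2->T, B3->F, B2->T
  B3->F, B2->T, B3->F, B2->F, B5->E, B4->F, B6->T, B7->T, B7->F
as a set, this run covers: B1=F, B2=T, B2=F, B3=F, B4=F, B5=E, B6=T, B7=T, B7=F

Answer: B1=F, B2=T, B2=F, B3=F, B4=F, B5=E, B6=T, B7=T, B7=F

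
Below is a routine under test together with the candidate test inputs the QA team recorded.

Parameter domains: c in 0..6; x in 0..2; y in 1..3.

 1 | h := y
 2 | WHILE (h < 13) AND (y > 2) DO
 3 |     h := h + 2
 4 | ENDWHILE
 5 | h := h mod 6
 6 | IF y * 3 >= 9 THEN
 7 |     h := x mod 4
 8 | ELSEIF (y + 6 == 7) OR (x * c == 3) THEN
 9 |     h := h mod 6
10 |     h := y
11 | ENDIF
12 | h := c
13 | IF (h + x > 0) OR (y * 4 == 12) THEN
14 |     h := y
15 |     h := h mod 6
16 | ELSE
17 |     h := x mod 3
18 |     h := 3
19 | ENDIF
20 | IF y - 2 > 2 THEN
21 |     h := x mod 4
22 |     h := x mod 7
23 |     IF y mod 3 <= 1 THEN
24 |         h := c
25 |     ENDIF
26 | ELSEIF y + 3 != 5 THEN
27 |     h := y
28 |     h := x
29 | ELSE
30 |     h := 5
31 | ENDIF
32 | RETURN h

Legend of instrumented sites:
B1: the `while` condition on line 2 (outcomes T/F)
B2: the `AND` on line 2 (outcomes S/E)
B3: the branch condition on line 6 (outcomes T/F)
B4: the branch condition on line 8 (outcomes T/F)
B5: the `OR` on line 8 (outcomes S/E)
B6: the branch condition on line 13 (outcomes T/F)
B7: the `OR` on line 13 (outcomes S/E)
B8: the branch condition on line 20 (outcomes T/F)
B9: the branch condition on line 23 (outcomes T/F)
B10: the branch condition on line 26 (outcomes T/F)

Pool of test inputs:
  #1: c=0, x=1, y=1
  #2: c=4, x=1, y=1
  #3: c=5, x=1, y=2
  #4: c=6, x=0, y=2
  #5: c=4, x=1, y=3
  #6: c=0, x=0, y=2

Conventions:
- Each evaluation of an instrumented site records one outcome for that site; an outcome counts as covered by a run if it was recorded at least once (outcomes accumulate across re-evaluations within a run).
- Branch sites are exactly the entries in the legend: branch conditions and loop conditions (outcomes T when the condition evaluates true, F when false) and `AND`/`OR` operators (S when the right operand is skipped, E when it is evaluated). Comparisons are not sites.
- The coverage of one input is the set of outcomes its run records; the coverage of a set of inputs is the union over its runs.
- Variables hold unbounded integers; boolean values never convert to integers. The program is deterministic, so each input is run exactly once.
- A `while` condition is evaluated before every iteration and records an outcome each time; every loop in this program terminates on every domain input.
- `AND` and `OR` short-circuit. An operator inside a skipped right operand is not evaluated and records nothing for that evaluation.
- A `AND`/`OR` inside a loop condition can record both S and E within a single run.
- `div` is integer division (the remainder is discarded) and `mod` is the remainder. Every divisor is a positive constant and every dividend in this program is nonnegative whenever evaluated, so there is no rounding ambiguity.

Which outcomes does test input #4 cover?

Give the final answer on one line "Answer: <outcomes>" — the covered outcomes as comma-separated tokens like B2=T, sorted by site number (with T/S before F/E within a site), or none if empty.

Event log for input #4 (c=6, x=0, y=2):
  B2->E, B1->F, B3->F, B5->E, B4->F, B7->S, B6->T, B8->F, B10->F
distinct outcomes covered: B1=F, B2=E, B3=F, B4=F, B5=E, B6=T, B7=S, B8=F, B10=F

Answer: B1=F, B2=E, B3=F, B4=F, B5=E, B6=T, B7=S, B8=F, B10=F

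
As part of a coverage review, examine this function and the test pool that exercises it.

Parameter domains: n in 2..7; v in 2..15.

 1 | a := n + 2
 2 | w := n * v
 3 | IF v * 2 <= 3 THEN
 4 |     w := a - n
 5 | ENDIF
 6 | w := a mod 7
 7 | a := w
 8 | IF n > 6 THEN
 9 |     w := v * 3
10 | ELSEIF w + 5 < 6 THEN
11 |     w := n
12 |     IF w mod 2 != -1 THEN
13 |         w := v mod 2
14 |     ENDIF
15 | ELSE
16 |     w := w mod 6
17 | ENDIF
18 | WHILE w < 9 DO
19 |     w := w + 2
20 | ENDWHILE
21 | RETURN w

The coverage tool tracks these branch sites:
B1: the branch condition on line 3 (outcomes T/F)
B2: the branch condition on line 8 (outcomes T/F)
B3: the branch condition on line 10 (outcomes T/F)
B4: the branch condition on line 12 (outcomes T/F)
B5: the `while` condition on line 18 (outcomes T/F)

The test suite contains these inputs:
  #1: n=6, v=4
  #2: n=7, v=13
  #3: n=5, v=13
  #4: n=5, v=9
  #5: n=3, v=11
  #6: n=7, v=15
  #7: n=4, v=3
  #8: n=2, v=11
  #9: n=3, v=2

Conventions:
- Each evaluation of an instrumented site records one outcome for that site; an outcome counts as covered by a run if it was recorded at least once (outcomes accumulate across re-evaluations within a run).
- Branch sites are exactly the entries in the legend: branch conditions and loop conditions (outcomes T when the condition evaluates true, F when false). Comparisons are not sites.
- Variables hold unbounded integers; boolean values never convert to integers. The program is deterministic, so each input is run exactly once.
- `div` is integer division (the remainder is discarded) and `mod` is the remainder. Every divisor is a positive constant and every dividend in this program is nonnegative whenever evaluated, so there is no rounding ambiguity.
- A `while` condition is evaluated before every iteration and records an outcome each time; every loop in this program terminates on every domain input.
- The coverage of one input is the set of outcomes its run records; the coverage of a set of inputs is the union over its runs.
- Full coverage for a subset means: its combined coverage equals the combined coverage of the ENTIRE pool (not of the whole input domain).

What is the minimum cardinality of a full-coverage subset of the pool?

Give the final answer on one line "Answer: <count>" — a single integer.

run #1 (n=6, v=4) runs B1->F, B2->F, B3->F, B5->T, B5->T, B5->T, B5->T, B5->F; records B1=F, B2=F, B3=F, B5=T, B5=F
run #2 (n=7, v=13) runs B1->F, B2->T, B5->F; records B1=F, B2=T, B5=F
run #3 (n=5, v=13) runs B1->F, B2->F, B3->T, B4->T, B5->T, B5->T, B5->T, B5->T, B5->F; records B1=F, B2=F, B3=T, B4=T, B5=T, B5=F
run #4 (n=5, v=9) runs B1->F, B2->F, B3->T, B4->T, B5->T, B5->T, B5->T, B5->T, B5->F; records B1=F, B2=F, B3=T, B4=T, B5=T, B5=F
run #5 (n=3, v=11) runs B1->F, B2->F, B3->F, B5->T, B5->T, B5->F; records B1=F, B2=F, B3=F, B5=T, B5=F
run #6 (n=7, v=15) runs B1->F, B2->T, B5->F; records B1=F, B2=T, B5=F
run #7 (n=4, v=3) runs B1->F, B2->F, B3->F, B5->T, B5->T, B5->T, B5->T, B5->T, B5->F; records B1=F, B2=F, B3=F, B5=T, B5=F
run #8 (n=2, v=11) runs B1->F, B2->F, B3->F, B5->T, B5->T, B5->T, B5->F; records B1=F, B2=F, B3=F, B5=T, B5=F
run #9 (n=3, v=2) runs B1->F, B2->F, B3->F, B5->T, B5->T, B5->F; records B1=F, B2=F, B3=F, B5=T, B5=F
the full pool covers 8 outcomes: B1=F, B2=T, B2=F, B3=T, B3=F, B4=T, B5=T, B5=F
size 1 is not enough: best union over all size-1 subsets is 6/8
size 2 is not enough: best union over all size-2 subsets is 7/8
the canonical winner is {1, 2, 3}: size 3, full 8-outcome coverage, earliest index list among size-3 covers

Answer: 3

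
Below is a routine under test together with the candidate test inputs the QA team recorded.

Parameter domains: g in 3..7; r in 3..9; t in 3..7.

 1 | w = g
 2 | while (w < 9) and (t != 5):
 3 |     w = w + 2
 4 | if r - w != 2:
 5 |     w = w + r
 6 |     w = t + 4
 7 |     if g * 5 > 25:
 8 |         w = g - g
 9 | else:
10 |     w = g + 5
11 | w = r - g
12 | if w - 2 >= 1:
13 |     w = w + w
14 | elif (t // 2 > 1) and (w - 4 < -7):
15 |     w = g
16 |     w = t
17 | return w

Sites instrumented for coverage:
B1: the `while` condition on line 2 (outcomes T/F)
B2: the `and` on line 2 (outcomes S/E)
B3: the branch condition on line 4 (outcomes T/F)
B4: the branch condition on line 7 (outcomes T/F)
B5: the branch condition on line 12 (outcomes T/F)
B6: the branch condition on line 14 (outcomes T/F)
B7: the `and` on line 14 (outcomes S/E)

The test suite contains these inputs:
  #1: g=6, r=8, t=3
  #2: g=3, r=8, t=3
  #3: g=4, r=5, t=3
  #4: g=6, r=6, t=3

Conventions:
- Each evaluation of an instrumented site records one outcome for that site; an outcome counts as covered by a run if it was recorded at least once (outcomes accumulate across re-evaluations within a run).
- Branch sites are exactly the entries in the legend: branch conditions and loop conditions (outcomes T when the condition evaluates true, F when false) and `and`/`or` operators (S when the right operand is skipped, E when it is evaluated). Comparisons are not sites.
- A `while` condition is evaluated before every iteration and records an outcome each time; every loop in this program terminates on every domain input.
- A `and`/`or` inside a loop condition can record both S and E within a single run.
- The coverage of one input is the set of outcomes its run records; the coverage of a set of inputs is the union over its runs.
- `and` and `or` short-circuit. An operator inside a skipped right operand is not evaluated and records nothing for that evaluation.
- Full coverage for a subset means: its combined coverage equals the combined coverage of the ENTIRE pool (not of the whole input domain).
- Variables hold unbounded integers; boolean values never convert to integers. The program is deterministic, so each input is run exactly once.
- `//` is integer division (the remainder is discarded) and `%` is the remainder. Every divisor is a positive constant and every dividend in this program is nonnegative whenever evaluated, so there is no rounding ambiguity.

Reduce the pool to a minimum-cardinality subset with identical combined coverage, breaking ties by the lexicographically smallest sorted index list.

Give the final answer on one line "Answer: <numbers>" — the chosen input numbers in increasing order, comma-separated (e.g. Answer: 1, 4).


test 1 (g=6, r=8, t=3) fires B2->E, B1->T, B2->E, B1->T, B2->S, B1->F, B3->T, B4->T, B5->F, B7->S, B6->F; hits B1=T, B1=F, B2=S, B2=E, B3=T, B4=T, B5=F, B6=F, B7=S
test 2 (g=3, r=8, t=3) fires B2->E, B1->T, B2->E, B1->T, B2->E, B1->T, B2->S, B1->F, B3->T, B4->F, B5->T; hits B1=T, B1=F, B2=S, B2=E, B3=T, B4=F, B5=T
test 3 (g=4, r=5, t=3) fires B2->E, B1->T, B2->E, B1->T, B2->E, B1->T, B2->S, B1->F, B3->T, B4->F, B5->F, B7->S, B6->F; hits B1=T, B1=F, B2=S, B2=E, B3=T, B4=F, B5=F, B6=F, B7=S
test 4 (g=6, r=6, t=3) fires B2->E, B1->T, B2->E, B1->T, B2->S, B1->F, B3->T, B4->T, B5->F, B7->S, B6->F; hits B1=T, B1=F, B2=S, B2=E, B3=T, B4=T, B5=F, B6=F, B7=S
the full pool covers 11 outcomes: B1=T, B1=F, B2=S, B2=E, B3=T, B4=T, B4=F, B5=T, B5=F, B6=F, B7=S
no size-1 subset reaches all 11 outcomes (best union: 9/11)
size 2: inputs {1, 2} cover all 11 outcomes, and no lexicographically smaller subset of this size does
Answer: 1, 2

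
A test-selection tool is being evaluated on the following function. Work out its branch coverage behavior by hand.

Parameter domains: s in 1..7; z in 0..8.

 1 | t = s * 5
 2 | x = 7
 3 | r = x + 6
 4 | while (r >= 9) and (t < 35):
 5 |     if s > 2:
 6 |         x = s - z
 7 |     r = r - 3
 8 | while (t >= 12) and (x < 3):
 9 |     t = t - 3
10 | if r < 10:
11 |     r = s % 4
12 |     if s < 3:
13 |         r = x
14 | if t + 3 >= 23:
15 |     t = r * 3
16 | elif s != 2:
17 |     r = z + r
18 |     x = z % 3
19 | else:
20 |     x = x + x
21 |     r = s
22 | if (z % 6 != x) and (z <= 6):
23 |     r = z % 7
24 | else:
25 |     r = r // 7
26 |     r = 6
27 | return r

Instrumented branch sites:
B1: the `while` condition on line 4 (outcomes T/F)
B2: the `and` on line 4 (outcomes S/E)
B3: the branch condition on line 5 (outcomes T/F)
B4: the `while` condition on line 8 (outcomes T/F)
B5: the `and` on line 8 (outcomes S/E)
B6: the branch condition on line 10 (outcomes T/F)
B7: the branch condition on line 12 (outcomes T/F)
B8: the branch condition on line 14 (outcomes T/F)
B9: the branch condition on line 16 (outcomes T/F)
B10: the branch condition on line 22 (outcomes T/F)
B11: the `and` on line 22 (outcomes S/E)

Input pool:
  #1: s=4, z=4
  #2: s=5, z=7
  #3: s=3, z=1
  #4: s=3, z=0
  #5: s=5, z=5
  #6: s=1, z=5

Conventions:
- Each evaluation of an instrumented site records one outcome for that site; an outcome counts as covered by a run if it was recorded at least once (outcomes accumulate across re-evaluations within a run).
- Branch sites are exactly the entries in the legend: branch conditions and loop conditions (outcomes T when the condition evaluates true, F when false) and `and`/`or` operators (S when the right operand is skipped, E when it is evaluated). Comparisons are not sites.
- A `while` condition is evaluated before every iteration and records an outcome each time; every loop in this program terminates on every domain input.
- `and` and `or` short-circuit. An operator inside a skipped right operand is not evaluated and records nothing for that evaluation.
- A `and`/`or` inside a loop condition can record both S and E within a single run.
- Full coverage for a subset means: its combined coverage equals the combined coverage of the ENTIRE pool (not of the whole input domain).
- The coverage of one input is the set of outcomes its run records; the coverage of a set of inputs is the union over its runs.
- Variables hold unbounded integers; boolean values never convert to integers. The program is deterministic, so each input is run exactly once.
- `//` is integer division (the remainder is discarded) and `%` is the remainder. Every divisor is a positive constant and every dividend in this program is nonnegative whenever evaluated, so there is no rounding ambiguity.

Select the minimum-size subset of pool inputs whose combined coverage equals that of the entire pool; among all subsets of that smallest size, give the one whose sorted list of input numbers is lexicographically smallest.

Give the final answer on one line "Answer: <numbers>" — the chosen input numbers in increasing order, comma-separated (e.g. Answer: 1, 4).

run #1 (s=4, z=4) runs B2->E, B1->T, B3->T, B2->E, B1->T, B3->T, B2->S, B1->F, B5->E, B4->T, B5->E, B4->T, B5->E, B4->T, ...; records B1=T, B1=F, B2=S, B2=E, B3=T, B4=T, B4=F, B5=S, B5=E, B6=T, B7=F, B8=F, B9=T, B10=T, B11=E
run #2 (s=5, z=7) runs B2->E, B1->T, B3->T, B2->E, B1->T, B3->T, B2->S, B1->F, B5->E, B4->T, B5->E, B4->T, B5->E, B4->T, ...; records B1=T, B1=F, B2=S, B2=E, B3=T, B4=T, B4=F, B5=S, B5=E, B6=T, B7=F, B8=F, B9=T, B10=F, B11=S
run #3 (s=3, z=1) runs B2->E, B1->T, B3->T, B2->E, B1->T, B3->T, B2->S, B1->F, B5->E, B4->T, B5->E, B4->T, B5->S, B4->F, ...; records B1=T, B1=F, B2=S, B2=E, B3=T, B4=T, B4=F, B5=S, B5=E, B6=T, B7=F, B8=F, B9=T, B10=F, B11=S
run #4 (s=3, z=0) runs B2->E, B1->T, B3->T, B2->E, B1->T, B3->T, B2->S, B1->F, B5->E, B4->F, B6->T, B7->F, B8->F, B9->T, ...; records B1=T, B1=F, B2=S, B2=E, B3=T, B4=F, B5=E, B6=T, B7=F, B8=F, B9=T, B10=F, B11=S
run #5 (s=5, z=5) runs B2->E, B1->T, B3->T, B2->E, B1->T, B3->T, B2->S, B1->F, B5->E, B4->T, B5->E, B4->T, B5->E, B4->T, ...; records B1=T, B1=F, B2=S, B2=E, B3=T, B4=T, B4=F, B5=S, B5=E, B6=T, B7=F, B8=F, B9=T, B10=T, B11=E
run #6 (s=1, z=5) runs B2->E, B1->T, B3->F, B2->E, B1->T, B3->F, B2->S, B1->F, B5->S, B4->F, B6->T, B7->T, B8->F, B9->T, ...; records B1=T, B1=F, B2=S, B2=E, B3=F, B4=F, B5=S, B6=T, B7=T, B8=F, B9=T, B10=T, B11=E
pool-wide coverage (19 outcomes): B1=T, B1=F, B2=S, B2=E, B3=T, B3=F, B4=T, B4=F, B5=S, B5=E, B6=T, B7=T, B7=F, B8=F, B9=T, B10=T, B10=F, B11=S, B11=E
size 1 is not enough: best union over all size-1 subsets is 15/19
at size 2, {2, 6} reaches all 19 outcomes; every lexicographically earlier size-2 subset fails

Answer: 2, 6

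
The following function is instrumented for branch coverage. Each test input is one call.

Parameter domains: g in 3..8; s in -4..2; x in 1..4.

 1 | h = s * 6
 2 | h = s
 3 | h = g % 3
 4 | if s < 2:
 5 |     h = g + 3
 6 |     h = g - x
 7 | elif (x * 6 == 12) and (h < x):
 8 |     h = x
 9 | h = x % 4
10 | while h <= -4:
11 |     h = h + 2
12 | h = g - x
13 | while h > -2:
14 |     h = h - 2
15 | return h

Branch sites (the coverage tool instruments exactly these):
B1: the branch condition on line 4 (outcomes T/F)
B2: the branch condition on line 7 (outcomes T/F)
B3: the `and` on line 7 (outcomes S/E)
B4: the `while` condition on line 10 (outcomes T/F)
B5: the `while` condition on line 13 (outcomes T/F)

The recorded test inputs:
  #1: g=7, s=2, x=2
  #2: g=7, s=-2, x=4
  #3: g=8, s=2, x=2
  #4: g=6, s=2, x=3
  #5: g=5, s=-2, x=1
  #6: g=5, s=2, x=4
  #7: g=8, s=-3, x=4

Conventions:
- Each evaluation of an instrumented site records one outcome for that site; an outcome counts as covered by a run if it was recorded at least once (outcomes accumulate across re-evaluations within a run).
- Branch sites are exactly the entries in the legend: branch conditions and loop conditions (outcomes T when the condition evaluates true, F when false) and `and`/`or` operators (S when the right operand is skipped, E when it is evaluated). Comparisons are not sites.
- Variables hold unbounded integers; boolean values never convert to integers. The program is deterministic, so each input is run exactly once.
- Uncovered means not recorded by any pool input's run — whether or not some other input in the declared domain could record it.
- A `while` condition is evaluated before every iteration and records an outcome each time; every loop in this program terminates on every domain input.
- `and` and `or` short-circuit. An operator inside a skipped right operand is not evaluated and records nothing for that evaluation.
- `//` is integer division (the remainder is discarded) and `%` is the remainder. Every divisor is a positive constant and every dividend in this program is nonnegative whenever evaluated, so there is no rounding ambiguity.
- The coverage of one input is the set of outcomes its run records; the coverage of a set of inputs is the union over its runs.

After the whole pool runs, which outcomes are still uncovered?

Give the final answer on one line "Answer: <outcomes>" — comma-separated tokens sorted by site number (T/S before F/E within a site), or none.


run #1 (g=7, s=2, x=2) runs B1->F, B3->E, B2->T, B4->F, B5->T, B5->T, B5->T, B5->T, B5->F; records B1=F, B2=T, B3=E, B4=F, B5=T, B5=F
run #2 (g=7, s=-2, x=4) runs B1->T, B4->F, B5->T, B5->T, B5->T, B5->F; records B1=T, B4=F, B5=T, B5=F
run #3 (g=8, s=2, x=2) runs B1->F, B3->E, B2->F, B4->F, B5->T, B5->T, B5->T, B5->T, B5->F; records B1=F, B2=F, B3=E, B4=F, B5=T, B5=F
run #4 (g=6, s=2, x=3) runs B1->F, B3->S, B2->F, B4->F, B5->T, B5->T, B5->T, B5->F; records B1=F, B2=F, B3=S, B4=F, B5=T, B5=F
run #5 (g=5, s=-2, x=1) runs B1->T, B4->F, B5->T, B5->T, B5->T, B5->F; records B1=T, B4=F, B5=T, B5=F
run #6 (g=5, s=2, x=4) runs B1->F, B3->S, B2->F, B4->F, B5->T, B5->T, B5->F; records B1=F, B2=F, B3=S, B4=F, B5=T, B5=F
run #7 (g=8, s=-3, x=4) runs B1->T, B4->F, B5->T, B5->T, B5->T, B5->F; records B1=T, B4=F, B5=T, B5=F
union over the pool: B1=T, B1=F, B2=T, B2=F, B3=S, B3=E, B4=F, B5=T, B5=F
uncovered (1 of 10): B4=T
Answer: B4=T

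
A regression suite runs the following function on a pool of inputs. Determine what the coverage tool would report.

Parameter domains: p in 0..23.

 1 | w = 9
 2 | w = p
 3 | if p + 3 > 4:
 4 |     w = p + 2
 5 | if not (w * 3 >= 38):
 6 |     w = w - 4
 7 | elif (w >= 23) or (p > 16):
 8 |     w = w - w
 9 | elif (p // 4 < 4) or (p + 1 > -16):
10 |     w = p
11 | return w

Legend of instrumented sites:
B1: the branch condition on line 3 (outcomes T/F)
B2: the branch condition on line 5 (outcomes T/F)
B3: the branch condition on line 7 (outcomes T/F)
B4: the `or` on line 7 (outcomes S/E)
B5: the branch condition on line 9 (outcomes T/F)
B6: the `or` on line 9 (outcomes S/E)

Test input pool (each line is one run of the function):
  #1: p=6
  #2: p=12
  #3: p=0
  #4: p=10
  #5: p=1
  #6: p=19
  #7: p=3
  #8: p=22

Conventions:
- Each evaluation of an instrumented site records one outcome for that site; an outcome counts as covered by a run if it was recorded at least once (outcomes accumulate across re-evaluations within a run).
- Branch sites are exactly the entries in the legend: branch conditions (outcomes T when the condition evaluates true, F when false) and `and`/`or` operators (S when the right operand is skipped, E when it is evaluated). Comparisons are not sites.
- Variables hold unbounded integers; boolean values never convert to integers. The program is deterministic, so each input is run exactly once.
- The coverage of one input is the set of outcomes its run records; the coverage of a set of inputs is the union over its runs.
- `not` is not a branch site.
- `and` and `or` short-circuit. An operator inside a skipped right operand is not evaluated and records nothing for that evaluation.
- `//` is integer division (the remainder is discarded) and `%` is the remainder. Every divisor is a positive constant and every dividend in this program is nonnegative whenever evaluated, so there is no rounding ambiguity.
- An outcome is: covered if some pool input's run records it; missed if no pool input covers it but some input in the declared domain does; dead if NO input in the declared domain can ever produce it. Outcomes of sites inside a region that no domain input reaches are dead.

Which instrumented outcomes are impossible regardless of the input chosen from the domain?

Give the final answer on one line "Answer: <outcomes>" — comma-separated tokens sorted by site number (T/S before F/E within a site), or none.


exhaustive pass over the 24-input domain:
  B5=F: no domain input ever produces it -> dead
  reachable outcomes have witnesses, e.g. B1=T (e.g. p=2), B1=F (e.g. p=0), B2=T (e.g. p=0), B2=F (e.g. p=11)
Answer: B5=F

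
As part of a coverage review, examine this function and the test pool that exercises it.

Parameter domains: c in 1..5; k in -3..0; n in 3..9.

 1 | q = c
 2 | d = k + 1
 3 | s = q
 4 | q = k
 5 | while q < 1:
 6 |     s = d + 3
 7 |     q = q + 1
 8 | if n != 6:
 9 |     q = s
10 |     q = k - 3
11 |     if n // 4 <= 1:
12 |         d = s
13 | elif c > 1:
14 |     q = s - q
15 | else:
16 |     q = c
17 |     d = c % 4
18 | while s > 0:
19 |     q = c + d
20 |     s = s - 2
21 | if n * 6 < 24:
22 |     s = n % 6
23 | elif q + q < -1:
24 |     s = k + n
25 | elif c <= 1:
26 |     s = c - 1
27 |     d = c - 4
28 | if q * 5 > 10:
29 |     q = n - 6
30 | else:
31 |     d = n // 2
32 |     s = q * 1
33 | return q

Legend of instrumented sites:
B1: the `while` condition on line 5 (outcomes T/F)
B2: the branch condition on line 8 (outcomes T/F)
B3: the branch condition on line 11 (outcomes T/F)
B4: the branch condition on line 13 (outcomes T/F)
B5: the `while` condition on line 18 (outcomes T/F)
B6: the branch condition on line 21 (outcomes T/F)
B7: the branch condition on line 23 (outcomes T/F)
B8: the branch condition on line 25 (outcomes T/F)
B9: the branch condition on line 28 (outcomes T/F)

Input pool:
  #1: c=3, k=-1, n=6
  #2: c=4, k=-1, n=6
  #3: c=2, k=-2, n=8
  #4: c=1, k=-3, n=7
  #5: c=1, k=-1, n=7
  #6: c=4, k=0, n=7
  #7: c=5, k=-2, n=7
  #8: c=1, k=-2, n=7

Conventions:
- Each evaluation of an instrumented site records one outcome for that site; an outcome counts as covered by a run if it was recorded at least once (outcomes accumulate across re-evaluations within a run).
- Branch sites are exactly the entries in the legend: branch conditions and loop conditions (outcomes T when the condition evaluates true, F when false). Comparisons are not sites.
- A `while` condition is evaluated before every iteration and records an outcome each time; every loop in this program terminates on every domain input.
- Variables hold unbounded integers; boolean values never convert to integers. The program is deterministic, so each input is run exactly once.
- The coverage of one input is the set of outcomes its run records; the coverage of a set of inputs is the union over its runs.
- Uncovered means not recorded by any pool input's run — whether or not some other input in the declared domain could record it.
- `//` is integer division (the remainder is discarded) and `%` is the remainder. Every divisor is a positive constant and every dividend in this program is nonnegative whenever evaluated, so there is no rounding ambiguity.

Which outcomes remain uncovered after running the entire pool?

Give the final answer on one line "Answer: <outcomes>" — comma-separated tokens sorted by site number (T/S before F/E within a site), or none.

#1 (c=3, k=-1, n=6) -> B1->T, B1->T, B1->F, B2->F, B4->T, B5->T, B5->T, B5->F, B6->F, B7->F, B8->F, B9->T; covered: B1=T, B1=F, B2=F, B4=T, B5=T, B5=F, B6=F, B7=F, B8=F, B9=T
#2 (c=4, k=-1, n=6) -> B1->T, B1->T, B1->F, B2->F, B4->T, B5->T, B5->T, B5->F, B6->F, B7->F, B8->F, B9->T; covered: B1=T, B1=F, B2=F, B4=T, B5=T, B5=F, B6=F, B7=F, B8=F, B9=T
#3 (c=2, k=-2, n=8) -> B1->T, B1->T, B1->T, B1->F, B2->T, B3->F, B5->T, B5->F, B6->F, B7->F, B8->F, B9->F; covered: B1=T, B1=F, B2=T, B3=F, B5=T, B5=F, B6=F, B7=F, B8=F, B9=F
#4 (c=1, k=-3, n=7) -> B1->T, B1->T, B1->T, B1->T, B1->F, B2->T, B3->T, B5->T, B5->F, B6->F, B7->F, B8->T, B9->F; covered: B1=T, B1=F, B2=T, B3=T, B5=T, B5=F, B6=F, B7=F, B8=T, B9=F
#5 (c=1, k=-1, n=7) -> B1->T, B1->T, B1->F, B2->T, B3->T, B5->T, B5->T, B5->F, B6->F, B7->F, B8->T, B9->T; covered: B1=T, B1=F, B2=T, B3=T, B5=T, B5=F, B6=F, B7=F, B8=T, B9=T
#6 (c=4, k=0, n=7) -> B1->T, B1->F, B2->T, B3->T, B5->T, B5->T, B5->F, B6->F, B7->F, B8->F, B9->T; covered: B1=T, B1=F, B2=T, B3=T, B5=T, B5=F, B6=F, B7=F, B8=F, B9=T
#7 (c=5, k=-2, n=7) -> B1->T, B1->T, B1->T, B1->F, B2->T, B3->T, B5->T, B5->F, B6->F, B7->F, B8->F, B9->T; covered: B1=T, B1=F, B2=T, B3=T, B5=T, B5=F, B6=F, B7=F, B8=F, B9=T
#8 (c=1, k=-2, n=7) -> B1->T, B1->T, B1->T, B1->F, B2->T, B3->T, B5->T, B5->F, B6->F, B7->F, B8->T, B9->T; covered: B1=T, B1=F, B2=T, B3=T, B5=T, B5=F, B6=F, B7=F, B8=T, B9=T
union over the pool: B1=T, B1=F, B2=T, B2=F, B3=T, B3=F, B4=T, B5=T, B5=F, B6=F, B7=F, B8=T, B8=F, B9=T, B9=F
uncovered (3 of 18): B4=F, B6=T, B7=T

Answer: B4=F, B6=T, B7=T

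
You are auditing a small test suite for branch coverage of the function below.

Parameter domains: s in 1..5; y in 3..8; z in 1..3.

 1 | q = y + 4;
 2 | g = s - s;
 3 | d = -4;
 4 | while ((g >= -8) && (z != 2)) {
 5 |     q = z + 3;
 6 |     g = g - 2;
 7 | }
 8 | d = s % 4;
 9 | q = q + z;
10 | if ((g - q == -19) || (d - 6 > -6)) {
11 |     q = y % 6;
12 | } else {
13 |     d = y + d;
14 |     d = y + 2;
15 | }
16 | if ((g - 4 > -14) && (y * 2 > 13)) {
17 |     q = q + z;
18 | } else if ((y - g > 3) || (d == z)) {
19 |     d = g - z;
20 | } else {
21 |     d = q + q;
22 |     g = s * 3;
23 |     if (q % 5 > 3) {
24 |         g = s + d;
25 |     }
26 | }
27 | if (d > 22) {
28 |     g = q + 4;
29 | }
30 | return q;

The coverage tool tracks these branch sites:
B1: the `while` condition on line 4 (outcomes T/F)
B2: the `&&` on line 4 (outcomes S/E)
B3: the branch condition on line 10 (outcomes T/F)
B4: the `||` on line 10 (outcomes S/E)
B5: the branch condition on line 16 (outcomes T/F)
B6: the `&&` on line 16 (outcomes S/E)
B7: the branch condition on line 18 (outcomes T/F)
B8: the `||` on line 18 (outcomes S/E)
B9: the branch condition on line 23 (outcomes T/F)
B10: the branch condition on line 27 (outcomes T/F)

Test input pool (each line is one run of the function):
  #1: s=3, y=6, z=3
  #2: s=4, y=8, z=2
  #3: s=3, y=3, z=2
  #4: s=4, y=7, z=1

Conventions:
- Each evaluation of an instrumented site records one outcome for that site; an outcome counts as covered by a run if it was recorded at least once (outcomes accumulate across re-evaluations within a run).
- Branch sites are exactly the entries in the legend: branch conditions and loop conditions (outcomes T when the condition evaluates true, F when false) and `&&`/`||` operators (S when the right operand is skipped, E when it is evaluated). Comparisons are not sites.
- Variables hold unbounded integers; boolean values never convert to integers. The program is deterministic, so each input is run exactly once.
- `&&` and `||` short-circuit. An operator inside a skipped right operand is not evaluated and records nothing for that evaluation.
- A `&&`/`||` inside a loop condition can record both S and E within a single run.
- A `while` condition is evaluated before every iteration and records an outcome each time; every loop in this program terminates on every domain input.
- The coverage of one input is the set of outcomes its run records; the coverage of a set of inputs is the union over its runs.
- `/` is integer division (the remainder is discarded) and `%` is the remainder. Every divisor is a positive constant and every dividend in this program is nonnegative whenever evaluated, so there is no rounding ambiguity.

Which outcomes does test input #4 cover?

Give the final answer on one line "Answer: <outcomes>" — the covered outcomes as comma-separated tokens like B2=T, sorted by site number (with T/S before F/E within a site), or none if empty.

Simulating input #4 (s=4, y=7, z=1) step by step:
  B2->E, B1->T, B2->E, B1->T, B2->E, B1->T, B2->E, B1->T, B2->E, B1->T
  B2->S, B1->F, B4->E, B3->F, B6->S, B5->F, B8->S, B7->T, B10->F
distinct outcomes covered: B1=T, B1=F, B2=S, B2=E, B3=F, B4=E, B5=F, B6=S, B7=T, B8=S, B10=F

Answer: B1=T, B1=F, B2=S, B2=E, B3=F, B4=E, B5=F, B6=S, B7=T, B8=S, B10=F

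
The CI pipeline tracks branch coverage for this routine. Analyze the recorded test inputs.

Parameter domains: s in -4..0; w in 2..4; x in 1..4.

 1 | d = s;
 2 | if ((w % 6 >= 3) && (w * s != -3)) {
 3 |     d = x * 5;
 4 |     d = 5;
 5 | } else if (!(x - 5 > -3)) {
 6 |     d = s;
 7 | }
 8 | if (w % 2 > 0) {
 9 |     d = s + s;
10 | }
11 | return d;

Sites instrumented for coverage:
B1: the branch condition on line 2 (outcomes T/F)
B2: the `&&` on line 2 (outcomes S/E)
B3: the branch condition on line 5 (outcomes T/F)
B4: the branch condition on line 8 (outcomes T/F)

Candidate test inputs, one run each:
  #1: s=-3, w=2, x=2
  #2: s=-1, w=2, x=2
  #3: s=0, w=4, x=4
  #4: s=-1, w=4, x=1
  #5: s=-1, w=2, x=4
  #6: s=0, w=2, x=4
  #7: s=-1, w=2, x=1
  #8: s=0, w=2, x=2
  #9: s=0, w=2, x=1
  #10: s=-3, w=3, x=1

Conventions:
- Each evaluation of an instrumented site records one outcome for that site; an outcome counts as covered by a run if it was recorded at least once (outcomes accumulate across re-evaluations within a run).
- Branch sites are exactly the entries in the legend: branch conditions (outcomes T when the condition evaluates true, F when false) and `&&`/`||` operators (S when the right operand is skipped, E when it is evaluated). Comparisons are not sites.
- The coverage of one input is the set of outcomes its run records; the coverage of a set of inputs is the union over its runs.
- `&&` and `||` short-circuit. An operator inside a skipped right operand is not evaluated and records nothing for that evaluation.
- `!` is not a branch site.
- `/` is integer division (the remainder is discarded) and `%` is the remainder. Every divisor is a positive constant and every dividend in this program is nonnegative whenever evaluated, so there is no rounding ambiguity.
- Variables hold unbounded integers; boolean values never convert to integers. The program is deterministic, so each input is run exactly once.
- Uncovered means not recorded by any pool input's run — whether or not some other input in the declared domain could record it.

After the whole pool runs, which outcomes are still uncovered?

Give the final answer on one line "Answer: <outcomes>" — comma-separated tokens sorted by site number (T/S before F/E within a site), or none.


input #1, s=-3, w=2, x=2: outcomes B1=F, B2=S, B3=T, B4=F
input #2, s=-1, w=2, x=2: outcomes B1=F, B2=S, B3=T, B4=F
input #3, s=0, w=4, x=4: outcomes B1=T, B2=E, B4=F
input #4, s=-1, w=4, x=1: outcomes B1=T, B2=E, B4=F
input #5, s=-1, w=2, x=4: outcomes B1=F, B2=S, B3=F, B4=F
input #6, s=0, w=2, x=4: outcomes B1=F, B2=S, B3=F, B4=F
input #7, s=-1, w=2, x=1: outcomes B1=F, B2=S, B3=T, B4=F
input #8, s=0, w=2, x=2: outcomes B1=F, B2=S, B3=T, B4=F
input #9, s=0, w=2, x=1: outcomes B1=F, B2=S, B3=T, B4=F
input #10, s=-3, w=3, x=1: outcomes B1=T, B2=E, B4=T
union over the pool: B1=T, B1=F, B2=S, B2=E, B3=T, B3=F, B4=T, B4=F
uncovered (0 of 8): none
Answer: none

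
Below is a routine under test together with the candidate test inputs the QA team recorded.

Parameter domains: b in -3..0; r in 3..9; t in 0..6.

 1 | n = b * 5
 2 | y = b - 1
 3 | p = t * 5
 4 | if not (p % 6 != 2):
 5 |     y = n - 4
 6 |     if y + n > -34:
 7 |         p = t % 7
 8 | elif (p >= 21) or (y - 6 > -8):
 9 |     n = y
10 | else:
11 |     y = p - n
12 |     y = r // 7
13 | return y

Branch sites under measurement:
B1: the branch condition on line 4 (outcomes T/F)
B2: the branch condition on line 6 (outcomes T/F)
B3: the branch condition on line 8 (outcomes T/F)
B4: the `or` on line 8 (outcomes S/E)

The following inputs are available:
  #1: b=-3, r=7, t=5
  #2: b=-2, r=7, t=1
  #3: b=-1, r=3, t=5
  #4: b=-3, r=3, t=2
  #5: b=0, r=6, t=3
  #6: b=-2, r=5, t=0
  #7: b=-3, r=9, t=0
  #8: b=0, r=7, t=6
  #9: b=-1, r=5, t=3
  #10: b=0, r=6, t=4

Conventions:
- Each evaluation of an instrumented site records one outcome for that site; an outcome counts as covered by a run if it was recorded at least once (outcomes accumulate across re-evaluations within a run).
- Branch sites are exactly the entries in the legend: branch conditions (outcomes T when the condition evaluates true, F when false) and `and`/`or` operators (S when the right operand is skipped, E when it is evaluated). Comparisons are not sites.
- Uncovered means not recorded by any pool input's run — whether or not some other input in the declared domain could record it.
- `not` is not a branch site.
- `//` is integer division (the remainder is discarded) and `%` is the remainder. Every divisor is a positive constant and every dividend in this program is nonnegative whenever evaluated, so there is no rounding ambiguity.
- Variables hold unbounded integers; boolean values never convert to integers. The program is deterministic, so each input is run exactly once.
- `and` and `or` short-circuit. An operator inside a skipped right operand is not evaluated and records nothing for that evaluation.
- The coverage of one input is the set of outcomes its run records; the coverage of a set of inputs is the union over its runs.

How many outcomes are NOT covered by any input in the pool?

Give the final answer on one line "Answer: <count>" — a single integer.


test 1 (b=-3, r=7, t=5) fires B1->F, B4->S, B3->T; hits B1=F, B3=T, B4=S
test 2 (b=-2, r=7, t=1) fires B1->F, B4->E, B3->F; hits B1=F, B3=F, B4=E
test 3 (b=-1, r=3, t=5) fires B1->F, B4->S, B3->T; hits B1=F, B3=T, B4=S
test 4 (b=-3, r=3, t=2) fires B1->F, B4->E, B3->F; hits B1=F, B3=F, B4=E
test 5 (b=0, r=6, t=3) fires B1->F, B4->E, B3->T; hits B1=F, B3=T, B4=E
test 6 (b=-2, r=5, t=0) fires B1->F, B4->E, B3->F; hits B1=F, B3=F, B4=E
test 7 (b=-3, r=9, t=0) fires B1->F, B4->E, B3->F; hits B1=F, B3=F, B4=E
test 8 (b=0, r=7, t=6) fires B1->F, B4->S, B3->T; hits B1=F, B3=T, B4=S
test 9 (b=-1, r=5, t=3) fires B1->F, B4->E, B3->F; hits B1=F, B3=F, B4=E
test 10 (b=0, r=6, t=4) fires B1->T, B2->T; hits B1=T, B2=T
union over the pool: B1=T, B1=F, B2=T, B3=T, B3=F, B4=S, B4=E
uncovered (1 of 8): B2=F
Answer: 1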